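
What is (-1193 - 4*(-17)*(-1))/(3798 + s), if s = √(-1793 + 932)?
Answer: -1596426/4808555 + 1261*I*√861/14425665 ≈ -0.332 + 0.002565*I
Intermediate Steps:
s = I*√861 (s = √(-861) = I*√861 ≈ 29.343*I)
(-1193 - 4*(-17)*(-1))/(3798 + s) = (-1193 - 4*(-17)*(-1))/(3798 + I*√861) = (-1193 + 68*(-1))/(3798 + I*√861) = (-1193 - 68)/(3798 + I*√861) = -1261/(3798 + I*√861)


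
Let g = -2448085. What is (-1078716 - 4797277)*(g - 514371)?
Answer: 17407370718808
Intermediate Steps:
(-1078716 - 4797277)*(g - 514371) = (-1078716 - 4797277)*(-2448085 - 514371) = -5875993*(-2962456) = 17407370718808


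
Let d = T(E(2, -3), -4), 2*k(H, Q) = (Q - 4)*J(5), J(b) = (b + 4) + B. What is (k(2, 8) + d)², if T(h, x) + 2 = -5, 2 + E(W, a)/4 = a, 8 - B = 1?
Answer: 625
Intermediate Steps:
B = 7 (B = 8 - 1*1 = 8 - 1 = 7)
E(W, a) = -8 + 4*a
J(b) = 11 + b (J(b) = (b + 4) + 7 = (4 + b) + 7 = 11 + b)
T(h, x) = -7 (T(h, x) = -2 - 5 = -7)
k(H, Q) = -32 + 8*Q (k(H, Q) = ((Q - 4)*(11 + 5))/2 = ((-4 + Q)*16)/2 = (-64 + 16*Q)/2 = -32 + 8*Q)
d = -7
(k(2, 8) + d)² = ((-32 + 8*8) - 7)² = ((-32 + 64) - 7)² = (32 - 7)² = 25² = 625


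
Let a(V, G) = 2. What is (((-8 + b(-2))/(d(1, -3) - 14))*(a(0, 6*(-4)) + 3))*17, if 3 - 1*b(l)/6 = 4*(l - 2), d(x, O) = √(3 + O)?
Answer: -4505/7 ≈ -643.57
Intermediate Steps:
b(l) = 66 - 24*l (b(l) = 18 - 24*(l - 2) = 18 - 24*(-2 + l) = 18 - 6*(-8 + 4*l) = 18 + (48 - 24*l) = 66 - 24*l)
(((-8 + b(-2))/(d(1, -3) - 14))*(a(0, 6*(-4)) + 3))*17 = (((-8 + (66 - 24*(-2)))/(√(3 - 3) - 14))*(2 + 3))*17 = (((-8 + (66 + 48))/(√0 - 14))*5)*17 = (((-8 + 114)/(0 - 14))*5)*17 = ((106/(-14))*5)*17 = ((106*(-1/14))*5)*17 = -53/7*5*17 = -265/7*17 = -4505/7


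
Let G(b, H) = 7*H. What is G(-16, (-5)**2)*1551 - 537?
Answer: 270888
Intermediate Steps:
G(-16, (-5)**2)*1551 - 537 = (7*(-5)**2)*1551 - 537 = (7*25)*1551 - 537 = 175*1551 - 537 = 271425 - 537 = 270888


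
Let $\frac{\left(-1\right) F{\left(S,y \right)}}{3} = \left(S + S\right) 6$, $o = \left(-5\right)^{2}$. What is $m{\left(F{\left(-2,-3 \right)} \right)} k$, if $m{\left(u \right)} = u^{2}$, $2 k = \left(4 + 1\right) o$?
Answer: $324000$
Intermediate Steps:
$o = 25$
$k = \frac{125}{2}$ ($k = \frac{\left(4 + 1\right) 25}{2} = \frac{5 \cdot 25}{2} = \frac{1}{2} \cdot 125 = \frac{125}{2} \approx 62.5$)
$F{\left(S,y \right)} = - 36 S$ ($F{\left(S,y \right)} = - 3 \left(S + S\right) 6 = - 3 \cdot 2 S 6 = - 3 \cdot 12 S = - 36 S$)
$m{\left(F{\left(-2,-3 \right)} \right)} k = \left(\left(-36\right) \left(-2\right)\right)^{2} \cdot \frac{125}{2} = 72^{2} \cdot \frac{125}{2} = 5184 \cdot \frac{125}{2} = 324000$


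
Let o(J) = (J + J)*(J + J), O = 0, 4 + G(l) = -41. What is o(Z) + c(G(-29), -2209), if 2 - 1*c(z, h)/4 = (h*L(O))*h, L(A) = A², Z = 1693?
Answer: 11465004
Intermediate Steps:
G(l) = -45 (G(l) = -4 - 41 = -45)
c(z, h) = 8 (c(z, h) = 8 - 4*h*0²*h = 8 - 4*h*0*h = 8 - 0*h = 8 - 4*0 = 8 + 0 = 8)
o(J) = 4*J² (o(J) = (2*J)*(2*J) = 4*J²)
o(Z) + c(G(-29), -2209) = 4*1693² + 8 = 4*2866249 + 8 = 11464996 + 8 = 11465004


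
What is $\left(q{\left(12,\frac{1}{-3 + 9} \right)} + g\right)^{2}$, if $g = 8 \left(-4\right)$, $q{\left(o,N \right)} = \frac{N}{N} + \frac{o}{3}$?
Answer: $729$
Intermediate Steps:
$q{\left(o,N \right)} = 1 + \frac{o}{3}$ ($q{\left(o,N \right)} = 1 + o \frac{1}{3} = 1 + \frac{o}{3}$)
$g = -32$
$\left(q{\left(12,\frac{1}{-3 + 9} \right)} + g\right)^{2} = \left(\left(1 + \frac{1}{3} \cdot 12\right) - 32\right)^{2} = \left(\left(1 + 4\right) - 32\right)^{2} = \left(5 - 32\right)^{2} = \left(-27\right)^{2} = 729$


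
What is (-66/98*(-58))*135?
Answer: 258390/49 ≈ 5273.3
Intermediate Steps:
(-66/98*(-58))*135 = (-66*1/98*(-58))*135 = -33/49*(-58)*135 = (1914/49)*135 = 258390/49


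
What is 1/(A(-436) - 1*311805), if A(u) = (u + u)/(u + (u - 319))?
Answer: -1191/371358883 ≈ -3.2071e-6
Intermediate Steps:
A(u) = 2*u/(-319 + 2*u) (A(u) = (2*u)/(u + (-319 + u)) = (2*u)/(-319 + 2*u) = 2*u/(-319 + 2*u))
1/(A(-436) - 1*311805) = 1/(2*(-436)/(-319 + 2*(-436)) - 1*311805) = 1/(2*(-436)/(-319 - 872) - 311805) = 1/(2*(-436)/(-1191) - 311805) = 1/(2*(-436)*(-1/1191) - 311805) = 1/(872/1191 - 311805) = 1/(-371358883/1191) = -1191/371358883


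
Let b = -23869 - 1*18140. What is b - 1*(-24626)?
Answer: -17383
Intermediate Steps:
b = -42009 (b = -23869 - 18140 = -42009)
b - 1*(-24626) = -42009 - 1*(-24626) = -42009 + 24626 = -17383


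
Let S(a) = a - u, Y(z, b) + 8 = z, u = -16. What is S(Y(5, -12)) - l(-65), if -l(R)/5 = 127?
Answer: 648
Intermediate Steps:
Y(z, b) = -8 + z
S(a) = 16 + a (S(a) = a - 1*(-16) = a + 16 = 16 + a)
l(R) = -635 (l(R) = -5*127 = -635)
S(Y(5, -12)) - l(-65) = (16 + (-8 + 5)) - 1*(-635) = (16 - 3) + 635 = 13 + 635 = 648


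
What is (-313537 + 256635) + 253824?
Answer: 196922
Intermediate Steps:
(-313537 + 256635) + 253824 = -56902 + 253824 = 196922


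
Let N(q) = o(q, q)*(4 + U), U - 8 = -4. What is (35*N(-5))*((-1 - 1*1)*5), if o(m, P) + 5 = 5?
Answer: 0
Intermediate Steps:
U = 4 (U = 8 - 4 = 4)
o(m, P) = 0 (o(m, P) = -5 + 5 = 0)
N(q) = 0 (N(q) = 0*(4 + 4) = 0*8 = 0)
(35*N(-5))*((-1 - 1*1)*5) = (35*0)*((-1 - 1*1)*5) = 0*((-1 - 1)*5) = 0*(-2*5) = 0*(-10) = 0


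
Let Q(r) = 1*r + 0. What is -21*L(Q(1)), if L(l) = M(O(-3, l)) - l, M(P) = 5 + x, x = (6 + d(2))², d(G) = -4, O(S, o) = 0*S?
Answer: -168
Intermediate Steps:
O(S, o) = 0
Q(r) = r (Q(r) = r + 0 = r)
x = 4 (x = (6 - 4)² = 2² = 4)
M(P) = 9 (M(P) = 5 + 4 = 9)
L(l) = 9 - l
-21*L(Q(1)) = -21*(9 - 1*1) = -21*(9 - 1) = -21*8 = -168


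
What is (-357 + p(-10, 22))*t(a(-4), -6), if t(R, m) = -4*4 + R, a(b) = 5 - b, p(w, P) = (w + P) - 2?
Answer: 2429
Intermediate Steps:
p(w, P) = -2 + P + w (p(w, P) = (P + w) - 2 = -2 + P + w)
t(R, m) = -16 + R
(-357 + p(-10, 22))*t(a(-4), -6) = (-357 + (-2 + 22 - 10))*(-16 + (5 - 1*(-4))) = (-357 + 10)*(-16 + (5 + 4)) = -347*(-16 + 9) = -347*(-7) = 2429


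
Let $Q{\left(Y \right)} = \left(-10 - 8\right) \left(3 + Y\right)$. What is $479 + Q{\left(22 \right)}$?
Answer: $29$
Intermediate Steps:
$Q{\left(Y \right)} = -54 - 18 Y$ ($Q{\left(Y \right)} = - 18 \left(3 + Y\right) = -54 - 18 Y$)
$479 + Q{\left(22 \right)} = 479 - 450 = 29$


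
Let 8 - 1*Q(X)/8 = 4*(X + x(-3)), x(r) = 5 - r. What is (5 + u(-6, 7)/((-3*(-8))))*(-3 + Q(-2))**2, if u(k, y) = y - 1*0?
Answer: 2179447/24 ≈ 90810.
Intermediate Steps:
u(k, y) = y (u(k, y) = y + 0 = y)
Q(X) = -192 - 32*X (Q(X) = 64 - 32*(X + (5 - 1*(-3))) = 64 - 32*(X + (5 + 3)) = 64 - 32*(X + 8) = 64 - 32*(8 + X) = 64 - 8*(32 + 4*X) = 64 + (-256 - 32*X) = -192 - 32*X)
(5 + u(-6, 7)/((-3*(-8))))*(-3 + Q(-2))**2 = (5 + 7/((-3*(-8))))*(-3 + (-192 - 32*(-2)))**2 = (5 + 7/24)*(-3 + (-192 + 64))**2 = (5 + 7*(1/24))*(-3 - 128)**2 = (5 + 7/24)*(-131)**2 = (127/24)*17161 = 2179447/24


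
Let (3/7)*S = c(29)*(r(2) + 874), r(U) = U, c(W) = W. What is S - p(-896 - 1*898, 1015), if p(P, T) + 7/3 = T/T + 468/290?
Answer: 25784938/435 ≈ 59276.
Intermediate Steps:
p(P, T) = 122/435 (p(P, T) = -7/3 + (T/T + 468/290) = -7/3 + (1 + 468*(1/290)) = -7/3 + (1 + 234/145) = -7/3 + 379/145 = 122/435)
S = 59276 (S = 7*(29*(2 + 874))/3 = 7*(29*876)/3 = (7/3)*25404 = 59276)
S - p(-896 - 1*898, 1015) = 59276 - 1*122/435 = 59276 - 122/435 = 25784938/435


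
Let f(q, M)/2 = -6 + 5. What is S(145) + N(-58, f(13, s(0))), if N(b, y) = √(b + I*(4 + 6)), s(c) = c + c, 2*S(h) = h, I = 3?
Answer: 145/2 + 2*I*√7 ≈ 72.5 + 5.2915*I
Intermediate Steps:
S(h) = h/2
s(c) = 2*c
f(q, M) = -2 (f(q, M) = 2*(-6 + 5) = 2*(-1) = -2)
N(b, y) = √(30 + b) (N(b, y) = √(b + 3*(4 + 6)) = √(b + 3*10) = √(b + 30) = √(30 + b))
S(145) + N(-58, f(13, s(0))) = (½)*145 + √(30 - 58) = 145/2 + √(-28) = 145/2 + 2*I*√7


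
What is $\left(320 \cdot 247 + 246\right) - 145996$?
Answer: $-66710$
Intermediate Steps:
$\left(320 \cdot 247 + 246\right) - 145996 = \left(79040 + 246\right) - 145996 = 79286 - 145996 = -66710$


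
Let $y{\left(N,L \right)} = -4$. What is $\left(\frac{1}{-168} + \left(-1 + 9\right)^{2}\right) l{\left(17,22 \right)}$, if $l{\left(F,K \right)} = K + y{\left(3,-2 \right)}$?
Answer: $\frac{32253}{28} \approx 1151.9$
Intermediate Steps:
$l{\left(F,K \right)} = -4 + K$ ($l{\left(F,K \right)} = K - 4 = -4 + K$)
$\left(\frac{1}{-168} + \left(-1 + 9\right)^{2}\right) l{\left(17,22 \right)} = \left(\frac{1}{-168} + \left(-1 + 9\right)^{2}\right) \left(-4 + 22\right) = \left(- \frac{1}{168} + 8^{2}\right) 18 = \left(- \frac{1}{168} + 64\right) 18 = \frac{10751}{168} \cdot 18 = \frac{32253}{28}$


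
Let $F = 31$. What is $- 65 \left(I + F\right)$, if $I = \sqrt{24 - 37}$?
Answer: $-2015 - 65 i \sqrt{13} \approx -2015.0 - 234.36 i$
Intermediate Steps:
$I = i \sqrt{13}$ ($I = \sqrt{-13} = i \sqrt{13} \approx 3.6056 i$)
$- 65 \left(I + F\right) = - 65 \left(i \sqrt{13} + 31\right) = - 65 \left(31 + i \sqrt{13}\right) = -2015 - 65 i \sqrt{13}$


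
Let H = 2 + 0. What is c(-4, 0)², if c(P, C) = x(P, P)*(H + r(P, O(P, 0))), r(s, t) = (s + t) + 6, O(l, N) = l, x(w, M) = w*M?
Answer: 0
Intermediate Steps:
x(w, M) = M*w
r(s, t) = 6 + s + t
H = 2
c(P, C) = P²*(8 + 2*P) (c(P, C) = (P*P)*(2 + (6 + P + P)) = P²*(2 + (6 + 2*P)) = P²*(8 + 2*P))
c(-4, 0)² = (2*(-4)²*(4 - 4))² = (2*16*0)² = 0² = 0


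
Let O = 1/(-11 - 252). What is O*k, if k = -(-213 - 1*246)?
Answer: -459/263 ≈ -1.7452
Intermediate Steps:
k = 459 (k = -(-213 - 246) = -1*(-459) = 459)
O = -1/263 (O = 1/(-263) = -1/263 ≈ -0.0038023)
O*k = -1/263*459 = -459/263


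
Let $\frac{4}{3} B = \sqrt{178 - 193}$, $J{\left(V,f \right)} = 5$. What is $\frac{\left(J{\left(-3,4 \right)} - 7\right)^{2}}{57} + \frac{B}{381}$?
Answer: $\frac{4}{57} + \frac{i \sqrt{15}}{508} \approx 0.070175 + 0.007624 i$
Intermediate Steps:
$B = \frac{3 i \sqrt{15}}{4}$ ($B = \frac{3 \sqrt{178 - 193}}{4} = \frac{3 \sqrt{-15}}{4} = \frac{3 i \sqrt{15}}{4} \approx 2.9047 i$)
$\frac{\left(J{\left(-3,4 \right)} - 7\right)^{2}}{57} + \frac{B}{381} = \frac{\left(5 - 7\right)^{2}}{57} + \frac{\frac{3}{4} i \sqrt{15}}{381} = \left(-2\right)^{2} \cdot \frac{1}{57} + \frac{3 i \sqrt{15}}{4} \cdot \frac{1}{381} = 4 \cdot \frac{1}{57} + \frac{i \sqrt{15}}{508} = \frac{4}{57} + \frac{i \sqrt{15}}{508}$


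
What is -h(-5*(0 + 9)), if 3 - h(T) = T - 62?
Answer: -110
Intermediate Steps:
h(T) = 65 - T (h(T) = 3 - (T - 62) = 3 - (-62 + T) = 3 + (62 - T) = 65 - T)
-h(-5*(0 + 9)) = -(65 - (-5)*(0 + 9)) = -(65 - (-5)*9) = -(65 - 1*(-45)) = -(65 + 45) = -1*110 = -110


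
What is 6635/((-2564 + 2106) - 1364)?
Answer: -6635/1822 ≈ -3.6416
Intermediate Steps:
6635/((-2564 + 2106) - 1364) = 6635/(-458 - 1364) = 6635/(-1822) = 6635*(-1/1822) = -6635/1822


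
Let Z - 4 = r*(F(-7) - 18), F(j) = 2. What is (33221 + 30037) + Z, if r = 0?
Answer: 63262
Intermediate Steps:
Z = 4 (Z = 4 + 0*(2 - 18) = 4 + 0*(-16) = 4 + 0 = 4)
(33221 + 30037) + Z = (33221 + 30037) + 4 = 63258 + 4 = 63262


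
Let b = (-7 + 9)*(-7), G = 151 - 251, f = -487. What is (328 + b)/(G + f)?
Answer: -314/587 ≈ -0.53492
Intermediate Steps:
G = -100
b = -14 (b = 2*(-7) = -14)
(328 + b)/(G + f) = (328 - 14)/(-100 - 487) = 314/(-587) = 314*(-1/587) = -314/587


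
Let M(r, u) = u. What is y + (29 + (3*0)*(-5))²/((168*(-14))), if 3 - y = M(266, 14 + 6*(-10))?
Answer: 114407/2352 ≈ 48.642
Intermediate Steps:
y = 49 (y = 3 - (14 + 6*(-10)) = 3 - (14 - 60) = 3 - 1*(-46) = 3 + 46 = 49)
y + (29 + (3*0)*(-5))²/((168*(-14))) = 49 + (29 + (3*0)*(-5))²/((168*(-14))) = 49 + (29 + 0*(-5))²/(-2352) = 49 + (29 + 0)²*(-1/2352) = 49 + 29²*(-1/2352) = 49 + 841*(-1/2352) = 49 - 841/2352 = 114407/2352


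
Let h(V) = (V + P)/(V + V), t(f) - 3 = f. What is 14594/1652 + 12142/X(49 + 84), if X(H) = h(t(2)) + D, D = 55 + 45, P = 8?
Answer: 107684781/836738 ≈ 128.70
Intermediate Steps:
t(f) = 3 + f
h(V) = (8 + V)/(2*V) (h(V) = (V + 8)/(V + V) = (8 + V)/((2*V)) = (8 + V)*(1/(2*V)) = (8 + V)/(2*V))
D = 100
X(H) = 1013/10 (X(H) = (8 + (3 + 2))/(2*(3 + 2)) + 100 = (1/2)*(8 + 5)/5 + 100 = (1/2)*(1/5)*13 + 100 = 13/10 + 100 = 1013/10)
14594/1652 + 12142/X(49 + 84) = 14594/1652 + 12142/(1013/10) = 14594*(1/1652) + 12142*(10/1013) = 7297/826 + 121420/1013 = 107684781/836738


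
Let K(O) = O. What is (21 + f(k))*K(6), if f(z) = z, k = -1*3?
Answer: 108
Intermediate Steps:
k = -3
(21 + f(k))*K(6) = (21 - 3)*6 = 18*6 = 108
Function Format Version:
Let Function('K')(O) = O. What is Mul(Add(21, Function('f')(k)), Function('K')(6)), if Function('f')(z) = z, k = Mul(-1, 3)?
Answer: 108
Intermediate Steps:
k = -3
Mul(Add(21, Function('f')(k)), Function('K')(6)) = Mul(Add(21, -3), 6) = Mul(18, 6) = 108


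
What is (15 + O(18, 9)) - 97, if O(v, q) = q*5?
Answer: -37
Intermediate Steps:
O(v, q) = 5*q
(15 + O(18, 9)) - 97 = (15 + 5*9) - 97 = (15 + 45) - 97 = 60 - 97 = -37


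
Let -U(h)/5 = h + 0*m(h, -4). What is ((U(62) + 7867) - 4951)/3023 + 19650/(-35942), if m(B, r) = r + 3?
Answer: 17131451/54326333 ≈ 0.31534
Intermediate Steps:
m(B, r) = 3 + r
U(h) = -5*h (U(h) = -5*(h + 0*(3 - 4)) = -5*(h + 0*(-1)) = -5*(h + 0) = -5*h)
((U(62) + 7867) - 4951)/3023 + 19650/(-35942) = ((-5*62 + 7867) - 4951)/3023 + 19650/(-35942) = ((-310 + 7867) - 4951)*(1/3023) + 19650*(-1/35942) = (7557 - 4951)*(1/3023) - 9825/17971 = 2606*(1/3023) - 9825/17971 = 2606/3023 - 9825/17971 = 17131451/54326333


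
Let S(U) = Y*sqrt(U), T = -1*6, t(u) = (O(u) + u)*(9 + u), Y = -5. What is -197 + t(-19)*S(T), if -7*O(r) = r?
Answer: -197 - 5700*I*sqrt(6)/7 ≈ -197.0 - 1994.6*I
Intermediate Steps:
O(r) = -r/7
t(u) = 6*u*(9 + u)/7 (t(u) = (-u/7 + u)*(9 + u) = (6*u/7)*(9 + u) = 6*u*(9 + u)/7)
T = -6
S(U) = -5*sqrt(U)
-197 + t(-19)*S(T) = -197 + ((6/7)*(-19)*(9 - 19))*(-5*I*sqrt(6)) = -197 + ((6/7)*(-19)*(-10))*(-5*I*sqrt(6)) = -197 + 1140*(-5*I*sqrt(6))/7 = -197 - 5700*I*sqrt(6)/7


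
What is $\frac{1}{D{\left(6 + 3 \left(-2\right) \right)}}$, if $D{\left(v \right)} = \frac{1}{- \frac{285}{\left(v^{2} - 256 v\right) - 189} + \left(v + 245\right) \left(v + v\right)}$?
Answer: $\frac{95}{63} \approx 1.5079$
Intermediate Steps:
$D{\left(v \right)} = \frac{1}{- \frac{285}{-189 + v^{2} - 256 v} + 2 v \left(245 + v\right)}$ ($D{\left(v \right)} = \frac{1}{- \frac{285}{-189 + v^{2} - 256 v} + \left(245 + v\right) 2 v} = \frac{1}{- \frac{285}{-189 + v^{2} - 256 v} + 2 v \left(245 + v\right)}$)
$\frac{1}{D{\left(6 + 3 \left(-2\right) \right)}} = \frac{1}{\frac{1}{285 - 2 \left(6 + 3 \left(-2\right)\right)^{4} + 22 \left(6 + 3 \left(-2\right)\right)^{3} + 92610 \left(6 + 3 \left(-2\right)\right) + 125818 \left(6 + 3 \left(-2\right)\right)^{2}} \left(189 - \left(6 + 3 \left(-2\right)\right)^{2} + 256 \left(6 + 3 \left(-2\right)\right)\right)} = \frac{1}{\frac{1}{285 - 2 \left(6 - 6\right)^{4} + 22 \left(6 - 6\right)^{3} + 92610 \left(6 - 6\right) + 125818 \left(6 - 6\right)^{2}} \left(189 - \left(6 - 6\right)^{2} + 256 \left(6 - 6\right)\right)} = \frac{1}{\frac{1}{285 - 2 \cdot 0^{4} + 22 \cdot 0^{3} + 92610 \cdot 0 + 125818 \cdot 0^{2}} \left(189 - 0^{2} + 256 \cdot 0\right)} = \frac{1}{\frac{1}{285 - 0 + 22 \cdot 0 + 0 + 125818 \cdot 0} \left(189 - 0 + 0\right)} = \frac{1}{\frac{1}{285 + 0 + 0 + 0 + 0} \left(189 + 0 + 0\right)} = \frac{1}{\frac{1}{285} \cdot 189} = \frac{1}{\frac{63}{95}} = \frac{95}{63}$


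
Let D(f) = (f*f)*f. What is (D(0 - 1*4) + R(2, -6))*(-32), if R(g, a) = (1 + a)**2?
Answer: 1248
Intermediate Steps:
D(f) = f**3 (D(f) = f**2*f = f**3)
(D(0 - 1*4) + R(2, -6))*(-32) = ((0 - 1*4)**3 + (1 - 6)**2)*(-32) = ((0 - 4)**3 + (-5)**2)*(-32) = ((-4)**3 + 25)*(-32) = (-64 + 25)*(-32) = -39*(-32) = 1248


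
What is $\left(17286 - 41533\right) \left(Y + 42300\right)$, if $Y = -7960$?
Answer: $-832641980$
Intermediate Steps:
$\left(17286 - 41533\right) \left(Y + 42300\right) = \left(17286 - 41533\right) \left(-7960 + 42300\right) = \left(-24247\right) 34340 = -832641980$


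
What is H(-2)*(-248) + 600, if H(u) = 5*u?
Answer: 3080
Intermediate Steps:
H(-2)*(-248) + 600 = (5*(-2))*(-248) + 600 = -10*(-248) + 600 = 2480 + 600 = 3080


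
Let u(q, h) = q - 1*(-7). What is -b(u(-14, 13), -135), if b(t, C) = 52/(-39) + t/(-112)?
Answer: 61/48 ≈ 1.2708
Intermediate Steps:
u(q, h) = 7 + q (u(q, h) = q + 7 = 7 + q)
b(t, C) = -4/3 - t/112 (b(t, C) = 52*(-1/39) + t*(-1/112) = -4/3 - t/112)
-b(u(-14, 13), -135) = -(-4/3 - (7 - 14)/112) = -(-4/3 - 1/112*(-7)) = -(-4/3 + 1/16) = -1*(-61/48) = 61/48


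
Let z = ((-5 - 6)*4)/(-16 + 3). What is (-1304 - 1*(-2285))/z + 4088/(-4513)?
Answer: 57374417/198572 ≈ 288.94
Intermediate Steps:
z = 44/13 (z = -11*4/(-13) = -44*(-1/13) = 44/13 ≈ 3.3846)
(-1304 - 1*(-2285))/z + 4088/(-4513) = (-1304 - 1*(-2285))/(44/13) + 4088/(-4513) = (-1304 + 2285)*(13/44) + 4088*(-1/4513) = 981*(13/44) - 4088/4513 = 12753/44 - 4088/4513 = 57374417/198572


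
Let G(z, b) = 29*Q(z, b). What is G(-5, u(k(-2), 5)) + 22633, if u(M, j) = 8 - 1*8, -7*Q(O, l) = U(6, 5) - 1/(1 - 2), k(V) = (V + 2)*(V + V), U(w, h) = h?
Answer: 158257/7 ≈ 22608.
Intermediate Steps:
k(V) = 2*V*(2 + V) (k(V) = (2 + V)*(2*V) = 2*V*(2 + V))
Q(O, l) = -6/7 (Q(O, l) = -(5 - 1/(1 - 2))/7 = -(5 - 1/(-1))/7 = -(5 - 1*(-1))/7 = -(5 + 1)/7 = -⅐*6 = -6/7)
u(M, j) = 0 (u(M, j) = 8 - 8 = 0)
G(z, b) = -174/7 (G(z, b) = 29*(-6/7) = -174/7)
G(-5, u(k(-2), 5)) + 22633 = -174/7 + 22633 = 158257/7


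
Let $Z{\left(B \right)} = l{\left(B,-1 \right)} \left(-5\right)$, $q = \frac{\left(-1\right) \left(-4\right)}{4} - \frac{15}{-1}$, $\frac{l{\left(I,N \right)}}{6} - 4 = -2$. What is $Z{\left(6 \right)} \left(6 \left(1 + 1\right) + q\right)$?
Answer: $-1680$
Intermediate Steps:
$l{\left(I,N \right)} = 12$ ($l{\left(I,N \right)} = 24 + 6 \left(-2\right) = 24 - 12 = 12$)
$q = 16$ ($q = 4 \cdot \frac{1}{4} - -15 = 1 + 15 = 16$)
$Z{\left(B \right)} = -60$ ($Z{\left(B \right)} = 12 \left(-5\right) = -60$)
$Z{\left(6 \right)} \left(6 \left(1 + 1\right) + q\right) = - 60 \left(6 \left(1 + 1\right) + 16\right) = - 60 \left(6 \cdot 2 + 16\right) = - 60 \left(12 + 16\right) = \left(-60\right) 28 = -1680$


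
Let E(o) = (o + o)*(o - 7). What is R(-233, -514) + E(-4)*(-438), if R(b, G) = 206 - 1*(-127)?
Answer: -38211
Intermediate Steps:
E(o) = 2*o*(-7 + o) (E(o) = (2*o)*(-7 + o) = 2*o*(-7 + o))
R(b, G) = 333 (R(b, G) = 206 + 127 = 333)
R(-233, -514) + E(-4)*(-438) = 333 + (2*(-4)*(-7 - 4))*(-438) = 333 + (2*(-4)*(-11))*(-438) = 333 + 88*(-438) = 333 - 38544 = -38211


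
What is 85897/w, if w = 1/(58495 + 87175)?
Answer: 12512615990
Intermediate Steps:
w = 1/145670 ≈ 6.8648e-6
85897/w = 85897/(1/145670) = 85897*145670 = 12512615990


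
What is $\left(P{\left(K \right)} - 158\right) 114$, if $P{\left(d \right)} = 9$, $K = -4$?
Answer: $-16986$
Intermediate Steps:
$\left(P{\left(K \right)} - 158\right) 114 = \left(9 - 158\right) 114 = \left(-149\right) 114 = -16986$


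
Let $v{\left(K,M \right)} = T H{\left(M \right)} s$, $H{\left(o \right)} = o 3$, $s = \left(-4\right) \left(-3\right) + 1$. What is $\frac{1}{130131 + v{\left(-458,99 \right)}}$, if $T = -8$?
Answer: $\frac{1}{99243} \approx 1.0076 \cdot 10^{-5}$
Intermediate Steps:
$s = 13$ ($s = 12 + 1 = 13$)
$H{\left(o \right)} = 3 o$
$v{\left(K,M \right)} = - 312 M$ ($v{\left(K,M \right)} = - 8 \cdot 3 M 13 = - 24 M 13 = - 312 M$)
$\frac{1}{130131 + v{\left(-458,99 \right)}} = \frac{1}{130131 - 30888} = \frac{1}{99243}$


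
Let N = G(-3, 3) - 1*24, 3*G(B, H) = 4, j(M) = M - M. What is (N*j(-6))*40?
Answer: 0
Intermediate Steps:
j(M) = 0
G(B, H) = 4/3 (G(B, H) = (1/3)*4 = 4/3)
N = -68/3 (N = 4/3 - 1*24 = 4/3 - 24 = -68/3 ≈ -22.667)
(N*j(-6))*40 = -68/3*0*40 = 0*40 = 0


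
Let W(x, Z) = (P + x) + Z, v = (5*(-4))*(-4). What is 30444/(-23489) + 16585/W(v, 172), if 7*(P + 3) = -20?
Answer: 2674500443/40471547 ≈ 66.083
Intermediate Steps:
P = -41/7 (P = -3 + (1/7)*(-20) = -3 - 20/7 = -41/7 ≈ -5.8571)
v = 80 (v = -20*(-4) = 80)
W(x, Z) = -41/7 + Z + x (W(x, Z) = (-41/7 + x) + Z = -41/7 + Z + x)
30444/(-23489) + 16585/W(v, 172) = 30444/(-23489) + 16585/(-41/7 + 172 + 80) = 30444*(-1/23489) + 16585/(1723/7) = -30444/23489 + 16585*(7/1723) = -30444/23489 + 116095/1723 = 2674500443/40471547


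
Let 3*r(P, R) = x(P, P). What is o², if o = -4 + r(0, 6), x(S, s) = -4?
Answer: 256/9 ≈ 28.444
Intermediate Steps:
r(P, R) = -4/3 (r(P, R) = (⅓)*(-4) = -4/3)
o = -16/3 (o = -4 - 4/3 = -16/3 ≈ -5.3333)
o² = (-16/3)² = 256/9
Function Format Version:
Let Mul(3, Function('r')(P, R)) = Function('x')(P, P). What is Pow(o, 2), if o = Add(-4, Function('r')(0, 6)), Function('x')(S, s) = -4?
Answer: Rational(256, 9) ≈ 28.444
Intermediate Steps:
Function('r')(P, R) = Rational(-4, 3) (Function('r')(P, R) = Mul(Rational(1, 3), -4) = Rational(-4, 3))
o = Rational(-16, 3) (o = Add(-4, Rational(-4, 3)) = Rational(-16, 3) ≈ -5.3333)
Pow(o, 2) = Pow(Rational(-16, 3), 2) = Rational(256, 9)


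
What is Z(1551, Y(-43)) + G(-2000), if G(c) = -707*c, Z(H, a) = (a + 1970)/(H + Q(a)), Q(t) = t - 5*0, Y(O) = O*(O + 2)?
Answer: 4685999733/3314 ≈ 1.4140e+6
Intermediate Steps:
Y(O) = O*(2 + O)
Q(t) = t (Q(t) = t + 0 = t)
Z(H, a) = (1970 + a)/(H + a) (Z(H, a) = (a + 1970)/(H + a) = (1970 + a)/(H + a))
Z(1551, Y(-43)) + G(-2000) = (1970 - 43*(2 - 43))/(1551 - 43*(2 - 43)) - 707*(-2000) = (1970 - 43*(-41))/(1551 - 43*(-41)) + 1414000 = (1970 + 1763)/(1551 + 1763) + 1414000 = 3733/3314 + 1414000 = 4685999733/3314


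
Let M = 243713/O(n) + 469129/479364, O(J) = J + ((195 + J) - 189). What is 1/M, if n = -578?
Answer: -275634300/58143870091 ≈ -0.0047406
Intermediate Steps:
O(J) = 6 + 2*J (O(J) = J + (6 + J) = 6 + 2*J)
M = -58143870091/275634300 (M = 243713/(6 + 2*(-578)) + 469129/479364 = 243713/(6 - 1156) + 469129*(1/479364) = 243713/(-1150) + 469129/479364 = 243713*(-1/1150) + 469129/479364 = -243713/1150 + 469129/479364 = -58143870091/275634300 ≈ -210.95)
1/M = 1/(-58143870091/275634300) = -275634300/58143870091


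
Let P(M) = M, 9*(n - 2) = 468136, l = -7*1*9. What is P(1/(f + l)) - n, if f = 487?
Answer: -198497287/3816 ≈ -52017.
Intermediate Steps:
l = -63 (l = -7*9 = -63)
n = 468154/9 (n = 2 + (⅑)*468136 = 2 + 468136/9 = 468154/9 ≈ 52017.)
P(1/(f + l)) - n = 1/(487 - 63) - 1*468154/9 = 1/424 - 468154/9 = -198497287/3816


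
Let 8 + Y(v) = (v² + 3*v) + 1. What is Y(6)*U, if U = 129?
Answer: 6063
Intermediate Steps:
Y(v) = -7 + v² + 3*v (Y(v) = -8 + ((v² + 3*v) + 1) = -8 + (1 + v² + 3*v) = -7 + v² + 3*v)
Y(6)*U = (-7 + 6² + 3*6)*129 = (-7 + 36 + 18)*129 = 47*129 = 6063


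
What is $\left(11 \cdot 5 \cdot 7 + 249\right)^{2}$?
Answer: $401956$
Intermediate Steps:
$\left(11 \cdot 5 \cdot 7 + 249\right)^{2} = \left(55 \cdot 7 + 249\right)^{2} = \left(385 + 249\right)^{2} = 634^{2} = 401956$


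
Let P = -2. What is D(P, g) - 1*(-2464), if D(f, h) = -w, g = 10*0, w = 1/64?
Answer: 157695/64 ≈ 2464.0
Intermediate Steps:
w = 1/64 (w = 1*(1/64) = 1/64 ≈ 0.015625)
g = 0
D(f, h) = -1/64 (D(f, h) = -1*1/64 = -1/64)
D(P, g) - 1*(-2464) = -1/64 - 1*(-2464) = -1/64 + 2464 = 157695/64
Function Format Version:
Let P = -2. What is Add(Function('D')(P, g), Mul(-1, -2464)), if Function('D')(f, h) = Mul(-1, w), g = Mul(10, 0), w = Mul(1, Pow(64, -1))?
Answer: Rational(157695, 64) ≈ 2464.0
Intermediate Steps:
w = Rational(1, 64) (w = Mul(1, Rational(1, 64)) = Rational(1, 64) ≈ 0.015625)
g = 0
Function('D')(f, h) = Rational(-1, 64) (Function('D')(f, h) = Mul(-1, Rational(1, 64)) = Rational(-1, 64))
Add(Function('D')(P, g), Mul(-1, -2464)) = Add(Rational(-1, 64), Mul(-1, -2464)) = Add(Rational(-1, 64), 2464) = Rational(157695, 64)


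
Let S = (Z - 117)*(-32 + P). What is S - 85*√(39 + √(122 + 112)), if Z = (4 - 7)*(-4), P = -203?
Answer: 24675 - 85*√(39 + 3*√26) ≈ 24049.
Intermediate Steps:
Z = 12 (Z = -3*(-4) = 12)
S = 24675 (S = (12 - 117)*(-32 - 203) = -105*(-235) = 24675)
S - 85*√(39 + √(122 + 112)) = 24675 - 85*√(39 + √(122 + 112)) = 24675 - 85*√(39 + √234) = 24675 - 85*√(39 + 3*√26)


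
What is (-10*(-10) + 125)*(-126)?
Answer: -28350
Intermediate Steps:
(-10*(-10) + 125)*(-126) = (100 + 125)*(-126) = 225*(-126) = -28350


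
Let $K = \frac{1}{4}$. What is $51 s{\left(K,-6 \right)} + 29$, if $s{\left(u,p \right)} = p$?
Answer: $-277$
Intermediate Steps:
$K = \frac{1}{4} \approx 0.25$
$51 s{\left(K,-6 \right)} + 29 = 51 \left(-6\right) + 29 = -306 + 29 = -277$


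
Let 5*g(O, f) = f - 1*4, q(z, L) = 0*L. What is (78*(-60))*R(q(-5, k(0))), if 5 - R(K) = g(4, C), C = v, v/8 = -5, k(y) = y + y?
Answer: -64584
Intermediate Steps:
k(y) = 2*y
v = -40 (v = 8*(-5) = -40)
q(z, L) = 0
C = -40
g(O, f) = -⅘ + f/5 (g(O, f) = (f - 1*4)/5 = (f - 4)/5 = (-4 + f)/5 = -⅘ + f/5)
R(K) = 69/5 (R(K) = 5 - (-⅘ + (⅕)*(-40)) = 5 - (-⅘ - 8) = 5 - 1*(-44/5) = 5 + 44/5 = 69/5)
(78*(-60))*R(q(-5, k(0))) = (78*(-60))*(69/5) = -4680*69/5 = -64584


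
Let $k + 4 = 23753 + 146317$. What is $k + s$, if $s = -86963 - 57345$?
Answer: $25758$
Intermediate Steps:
$s = -144308$ ($s = -86963 - 57345 = -144308$)
$k = 170066$ ($k = -4 + \left(23753 + 146317\right) = -4 + 170070 = 170066$)
$k + s = 170066 - 144308 = 25758$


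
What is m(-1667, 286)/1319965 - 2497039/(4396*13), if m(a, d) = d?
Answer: -3295987739307/75433359820 ≈ -43.694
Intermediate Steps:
m(-1667, 286)/1319965 - 2497039/(4396*13) = 286/1319965 - 2497039/(4396*13) = 286*(1/1319965) - 2497039/57148 = 286/1319965 - 2497039*1/57148 = 286/1319965 - 2497039/57148 = -3295987739307/75433359820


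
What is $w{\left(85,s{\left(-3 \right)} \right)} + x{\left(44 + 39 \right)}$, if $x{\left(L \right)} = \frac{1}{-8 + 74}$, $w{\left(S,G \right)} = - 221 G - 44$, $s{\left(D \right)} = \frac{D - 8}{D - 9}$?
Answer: $- \frac{10849}{44} \approx -246.57$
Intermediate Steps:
$s{\left(D \right)} = \frac{-8 + D}{-9 + D}$
$w{\left(S,G \right)} = -44 - 221 G$
$x{\left(L \right)} = \frac{1}{66}$
$w{\left(85,s{\left(-3 \right)} \right)} + x{\left(44 + 39 \right)} = \left(-44 - 221 \frac{-8 - 3}{-9 - 3}\right) + \frac{1}{66} = \left(-44 - 221 \frac{1}{-12} \left(-11\right)\right) + \frac{1}{66} = \left(-44 - 221 \left(\left(- \frac{1}{12}\right) \left(-11\right)\right)\right) + \frac{1}{66} = \left(-44 - \frac{2431}{12}\right) + \frac{1}{66} = - \frac{2959}{12} + \frac{1}{66} = - \frac{10849}{44}$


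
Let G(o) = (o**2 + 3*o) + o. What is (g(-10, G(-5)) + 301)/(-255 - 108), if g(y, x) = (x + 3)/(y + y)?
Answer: -501/605 ≈ -0.82810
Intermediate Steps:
G(o) = o**2 + 4*o
g(y, x) = (3 + x)/(2*y) (g(y, x) = (3 + x)/((2*y)) = (3 + x)*(1/(2*y)) = (3 + x)/(2*y))
(g(-10, G(-5)) + 301)/(-255 - 108) = ((1/2)*(3 - 5*(4 - 5))/(-10) + 301)/(-255 - 108) = ((1/2)*(-1/10)*(3 - 5*(-1)) + 301)/(-363) = ((1/2)*(-1/10)*(3 + 5) + 301)*(-1/363) = ((1/2)*(-1/10)*8 + 301)*(-1/363) = (-2/5 + 301)*(-1/363) = (1503/5)*(-1/363) = -501/605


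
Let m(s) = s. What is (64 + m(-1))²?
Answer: 3969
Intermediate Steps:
(64 + m(-1))² = (64 - 1)² = 63² = 3969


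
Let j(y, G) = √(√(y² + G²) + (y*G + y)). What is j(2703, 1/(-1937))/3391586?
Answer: √(10136336496 + 1937*√27412669675522)/6569502082 ≈ 2.1676e-5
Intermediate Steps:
j(y, G) = √(y + √(G² + y²) + G*y) (j(y, G) = √(√(G² + y²) + (G*y + y)) = √(√(G² + y²) + (y + G*y)) = √(y + √(G² + y²) + G*y))
j(2703, 1/(-1937))/3391586 = √(2703 + √((1/(-1937))² + 2703²) + 2703/(-1937))/3391586 = √(2703 + √((-1/1937)² + 7306209) - 1/1937*2703)*(1/3391586) = √(2703 + √(1/3751969 + 7306209) - 2703/1937)*(1/3391586) = √(2703 + √(27412669675522/3751969) - 2703/1937)*(1/3391586) = √(2703 + √27412669675522/1937 - 2703/1937)*(1/3391586) = √(5233008/1937 + √27412669675522/1937)*(1/3391586) = √(5233008/1937 + √27412669675522/1937)/3391586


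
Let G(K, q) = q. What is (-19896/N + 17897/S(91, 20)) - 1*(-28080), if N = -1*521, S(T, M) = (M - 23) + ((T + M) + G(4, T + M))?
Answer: 3217581481/114099 ≈ 28200.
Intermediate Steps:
S(T, M) = -23 + 2*T + 3*M (S(T, M) = (M - 23) + ((T + M) + (T + M)) = (-23 + M) + ((M + T) + (M + T)) = (-23 + M) + (2*M + 2*T) = -23 + 2*T + 3*M)
N = -521
(-19896/N + 17897/S(91, 20)) - 1*(-28080) = (-19896/(-521) + 17897/(-23 + 2*91 + 3*20)) - 1*(-28080) = (-19896*(-1/521) + 17897/(-23 + 182 + 60)) + 28080 = (19896/521 + 17897/219) + 28080 = 13681561/114099 + 28080 = 3217581481/114099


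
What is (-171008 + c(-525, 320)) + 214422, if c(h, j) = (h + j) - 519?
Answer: 42690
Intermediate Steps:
c(h, j) = -519 + h + j
(-171008 + c(-525, 320)) + 214422 = (-171008 + (-519 - 525 + 320)) + 214422 = (-171008 - 724) + 214422 = -171732 + 214422 = 42690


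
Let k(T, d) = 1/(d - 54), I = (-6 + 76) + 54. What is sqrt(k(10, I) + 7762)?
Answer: sqrt(38033870)/70 ≈ 88.102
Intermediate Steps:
I = 124 (I = 70 + 54 = 124)
k(T, d) = 1/(-54 + d)
sqrt(k(10, I) + 7762) = sqrt(1/(-54 + 124) + 7762) = sqrt(1/70 + 7762) = sqrt(543341/70) = sqrt(38033870)/70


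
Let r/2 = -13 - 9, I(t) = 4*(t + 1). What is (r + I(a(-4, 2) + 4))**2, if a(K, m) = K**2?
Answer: 1600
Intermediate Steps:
I(t) = 4 + 4*t (I(t) = 4*(1 + t) = 4 + 4*t)
r = -44 (r = 2*(-13 - 9) = 2*(-22) = -44)
(r + I(a(-4, 2) + 4))**2 = (-44 + (4 + 4*((-4)**2 + 4)))**2 = (-44 + (4 + 4*(16 + 4)))**2 = (-44 + (4 + 4*20))**2 = (-44 + (4 + 80))**2 = (-44 + 84)**2 = 40**2 = 1600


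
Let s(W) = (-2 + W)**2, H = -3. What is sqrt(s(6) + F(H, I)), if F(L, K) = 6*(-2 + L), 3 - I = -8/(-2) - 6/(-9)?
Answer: I*sqrt(14) ≈ 3.7417*I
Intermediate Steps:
I = -5/3 (I = 3 - (-8/(-2) - 6/(-9)) = 3 - (-8*(-1/2) - 6*(-1/9)) = 3 - (4 + 2/3) = 3 - 1*14/3 = 3 - 14/3 = -5/3 ≈ -1.6667)
F(L, K) = -12 + 6*L
sqrt(s(6) + F(H, I)) = sqrt((-2 + 6)**2 + (-12 + 6*(-3))) = sqrt(4**2 + (-12 - 18)) = sqrt(16 - 30) = sqrt(-14) = I*sqrt(14)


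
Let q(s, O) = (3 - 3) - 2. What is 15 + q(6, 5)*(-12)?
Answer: 39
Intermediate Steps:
q(s, O) = -2 (q(s, O) = 0 - 2 = -2)
15 + q(6, 5)*(-12) = 15 - 2*(-12) = 15 + 24 = 39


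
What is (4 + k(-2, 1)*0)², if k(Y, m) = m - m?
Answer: 16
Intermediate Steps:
k(Y, m) = 0
(4 + k(-2, 1)*0)² = (4 + 0*0)² = (4 + 0)² = 4² = 16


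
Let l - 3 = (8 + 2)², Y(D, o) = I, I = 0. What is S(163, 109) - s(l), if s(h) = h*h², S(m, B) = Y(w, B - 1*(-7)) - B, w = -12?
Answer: -1092836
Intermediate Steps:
Y(D, o) = 0
l = 103 (l = 3 + (8 + 2)² = 3 + 10² = 3 + 100 = 103)
S(m, B) = -B (S(m, B) = 0 - B = -B)
s(h) = h³
S(163, 109) - s(l) = -1*109 - 1*103³ = -109 - 1*1092727 = -109 - 1092727 = -1092836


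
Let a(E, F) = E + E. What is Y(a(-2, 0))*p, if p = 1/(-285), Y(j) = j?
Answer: 4/285 ≈ 0.014035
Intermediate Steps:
a(E, F) = 2*E
p = -1/285 ≈ -0.0035088
Y(a(-2, 0))*p = (2*(-2))*(-1/285) = -4*(-1/285) = 4/285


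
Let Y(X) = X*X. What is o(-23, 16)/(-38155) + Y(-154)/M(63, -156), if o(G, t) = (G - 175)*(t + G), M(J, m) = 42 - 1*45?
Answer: -904888138/114465 ≈ -7905.4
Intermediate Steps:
Y(X) = X**2
M(J, m) = -3 (M(J, m) = 42 - 45 = -3)
o(G, t) = (-175 + G)*(G + t)
o(-23, 16)/(-38155) + Y(-154)/M(63, -156) = ((-23)**2 - 175*(-23) - 175*16 - 23*16)/(-38155) + (-154)**2/(-3) = (529 + 4025 - 2800 - 368)*(-1/38155) + 23716*(-1/3) = 1386*(-1/38155) - 23716/3 = -1386/38155 - 23716/3 = -904888138/114465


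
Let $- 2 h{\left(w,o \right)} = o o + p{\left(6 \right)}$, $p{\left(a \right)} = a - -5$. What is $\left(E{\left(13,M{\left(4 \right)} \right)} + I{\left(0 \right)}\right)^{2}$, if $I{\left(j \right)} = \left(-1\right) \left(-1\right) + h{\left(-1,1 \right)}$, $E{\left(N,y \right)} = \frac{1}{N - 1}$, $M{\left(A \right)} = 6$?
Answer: $\frac{3481}{144} \approx 24.174$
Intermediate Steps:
$p{\left(a \right)} = 5 + a$ ($p{\left(a \right)} = a + 5 = 5 + a$)
$h{\left(w,o \right)} = - \frac{11}{2} - \frac{o^{2}}{2}$ ($h{\left(w,o \right)} = - \frac{o o + \left(5 + 6\right)}{2} = - \frac{o^{2} + 11}{2} = - \frac{11 + o^{2}}{2} = - \frac{11}{2} - \frac{o^{2}}{2}$)
$E{\left(N,y \right)} = \frac{1}{-1 + N}$
$I{\left(j \right)} = -5$ ($I{\left(j \right)} = \left(-1\right) \left(-1\right) - \left(\frac{11}{2} + \frac{1^{2}}{2}\right) = 1 - 6 = -5$)
$\left(E{\left(13,M{\left(4 \right)} \right)} + I{\left(0 \right)}\right)^{2} = \left(\frac{1}{-1 + 13} - 5\right)^{2} = \left(\frac{1}{12} - 5\right)^{2} = \left(- \frac{59}{12}\right)^{2} = \frac{3481}{144}$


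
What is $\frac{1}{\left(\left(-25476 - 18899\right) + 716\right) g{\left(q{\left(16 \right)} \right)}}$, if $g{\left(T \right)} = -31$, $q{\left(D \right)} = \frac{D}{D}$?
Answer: $\frac{1}{1353429} \approx 7.3886 \cdot 10^{-7}$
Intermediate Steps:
$q{\left(D \right)} = 1$
$\frac{1}{\left(\left(-25476 - 18899\right) + 716\right) g{\left(q{\left(16 \right)} \right)}} = \frac{1}{\left(\left(-25476 - 18899\right) + 716\right) \left(-31\right)} = \frac{1}{-44375 + 716} \left(- \frac{1}{31}\right) = \frac{1}{-43659} \left(- \frac{1}{31}\right) = \left(- \frac{1}{43659}\right) \left(- \frac{1}{31}\right) = \frac{1}{1353429}$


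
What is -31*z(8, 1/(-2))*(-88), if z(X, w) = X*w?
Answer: -10912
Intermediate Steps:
-31*z(8, 1/(-2))*(-88) = -248/(-2)*(-88) = -248*(-1)/2*(-88) = -31*(-4)*(-88) = 124*(-88) = -10912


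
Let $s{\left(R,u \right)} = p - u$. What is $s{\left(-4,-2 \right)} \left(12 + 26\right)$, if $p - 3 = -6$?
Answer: $-38$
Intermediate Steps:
$p = -3$ ($p = 3 - 6 = -3$)
$s{\left(R,u \right)} = -3 - u$
$s{\left(-4,-2 \right)} \left(12 + 26\right) = \left(-3 - -2\right) \left(12 + 26\right) = \left(-3 + 2\right) 38 = \left(-1\right) 38 = -38$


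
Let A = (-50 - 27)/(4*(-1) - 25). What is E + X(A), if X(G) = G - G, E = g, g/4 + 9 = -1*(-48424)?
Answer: 193660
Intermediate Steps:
g = 193660 (g = -36 + 4*(-1*(-48424)) = -36 + 4*48424 = -36 + 193696 = 193660)
E = 193660
A = 77/29 (A = -77/(-4 - 25) = -77/(-29) = -77*(-1/29) = 77/29 ≈ 2.6552)
X(G) = 0
E + X(A) = 193660 + 0 = 193660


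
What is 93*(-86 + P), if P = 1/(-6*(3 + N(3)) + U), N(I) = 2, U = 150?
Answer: -319889/40 ≈ -7997.2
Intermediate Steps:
P = 1/120 (P = 1/(-6*(3 + 2) + 150) = 1/(-6*5 + 150) = 1/(-30 + 150) = 1/120 ≈ 0.0083333)
93*(-86 + P) = 93*(-86 + 1/120) = 93*(-10319/120) = -319889/40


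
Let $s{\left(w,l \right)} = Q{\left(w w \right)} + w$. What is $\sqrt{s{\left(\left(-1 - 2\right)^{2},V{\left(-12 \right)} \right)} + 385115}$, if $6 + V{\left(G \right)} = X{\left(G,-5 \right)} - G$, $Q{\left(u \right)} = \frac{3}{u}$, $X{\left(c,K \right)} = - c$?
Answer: $\frac{\sqrt{31195047}}{9} \approx 620.58$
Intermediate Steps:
$V{\left(G \right)} = -6 - 2 G$
$s{\left(w,l \right)} = w + \frac{3}{w^{2}}$ ($s{\left(w,l \right)} = \frac{3}{w w} + w = \frac{3}{w^{2}} + w = w + \frac{3}{w^{2}}$)
$\sqrt{s{\left(\left(-1 - 2\right)^{2},V{\left(-12 \right)} \right)} + 385115} = \sqrt{\left(\left(-1 - 2\right)^{2} + \frac{3}{\left(-1 - 2\right)^{4}}\right) + 385115} = \sqrt{\left(\left(-3\right)^{2} + \frac{3}{81}\right) + 385115} = \sqrt{\left(9 + \frac{3}{81}\right) + 385115} = \sqrt{\left(9 + 3 \cdot \frac{1}{81}\right) + 385115} = \sqrt{\left(9 + \frac{1}{27}\right) + 385115} = \sqrt{\frac{244}{27} + 385115} = \sqrt{\frac{10398349}{27}} = \frac{\sqrt{31195047}}{9}$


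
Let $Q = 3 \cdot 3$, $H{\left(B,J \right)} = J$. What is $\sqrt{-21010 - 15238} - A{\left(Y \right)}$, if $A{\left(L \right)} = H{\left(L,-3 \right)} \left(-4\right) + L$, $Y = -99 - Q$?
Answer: $96 + 2 i \sqrt{9062} \approx 96.0 + 190.39 i$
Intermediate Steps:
$Q = 9$
$Y = -108$ ($Y = -99 - 9 = -108$)
$A{\left(L \right)} = 12 + L$ ($A{\left(L \right)} = \left(-3\right) \left(-4\right) + L = 12 + L$)
$\sqrt{-21010 - 15238} - A{\left(Y \right)} = \sqrt{-21010 - 15238} - \left(12 - 108\right) = \sqrt{-36248} - -96 = 2 i \sqrt{9062} + 96 = 96 + 2 i \sqrt{9062}$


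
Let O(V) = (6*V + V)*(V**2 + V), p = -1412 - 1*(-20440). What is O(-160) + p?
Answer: -28473772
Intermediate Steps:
p = 19028 (p = -1412 + 20440 = 19028)
O(V) = 7*V*(V + V**2) (O(V) = (7*V)*(V + V**2) = 7*V*(V + V**2))
O(-160) + p = 7*(-160)**2*(1 - 160) + 19028 = 7*25600*(-159) + 19028 = -28492800 + 19028 = -28473772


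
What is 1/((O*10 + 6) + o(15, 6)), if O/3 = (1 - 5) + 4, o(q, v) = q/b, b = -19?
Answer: 19/99 ≈ 0.19192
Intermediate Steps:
o(q, v) = -q/19 (o(q, v) = q/(-19) = q*(-1/19) = -q/19)
O = 0 (O = 3*((1 - 5) + 4) = 3*(-4 + 4) = 3*0 = 0)
1/((O*10 + 6) + o(15, 6)) = 1/((0*10 + 6) - 1/19*15) = 1/((0 + 6) - 15/19) = 1/(6 - 15/19) = 1/(99/19) = 19/99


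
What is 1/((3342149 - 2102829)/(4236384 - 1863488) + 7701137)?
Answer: 296612/2284249802759 ≈ 1.2985e-7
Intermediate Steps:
1/((3342149 - 2102829)/(4236384 - 1863488) + 7701137) = 1/(1239320/2372896 + 7701137) = 1/(1239320*(1/2372896) + 7701137) = 1/(154915/296612 + 7701137) = 1/(2284249802759/296612) = 296612/2284249802759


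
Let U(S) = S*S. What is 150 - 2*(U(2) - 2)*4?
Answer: 134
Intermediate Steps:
U(S) = S**2
150 - 2*(U(2) - 2)*4 = 150 - 2*(2**2 - 2)*4 = 150 - 2*(4 - 2)*4 = 150 - 4*4 = 150 - 2*8 = 150 - 16 = 134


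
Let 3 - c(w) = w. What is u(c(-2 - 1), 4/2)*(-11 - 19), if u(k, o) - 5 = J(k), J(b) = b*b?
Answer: -1230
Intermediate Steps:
c(w) = 3 - w
J(b) = b²
u(k, o) = 5 + k²
u(c(-2 - 1), 4/2)*(-11 - 19) = (5 + (3 - (-2 - 1))²)*(-11 - 19) = (5 + (3 - 1*(-3))²)*(-30) = (5 + (3 + 3)²)*(-30) = (5 + 6²)*(-30) = (5 + 36)*(-30) = 41*(-30) = -1230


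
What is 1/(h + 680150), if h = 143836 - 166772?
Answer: 1/657214 ≈ 1.5216e-6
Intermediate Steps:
h = -22936
1/(h + 680150) = 1/(-22936 + 680150) = 1/657214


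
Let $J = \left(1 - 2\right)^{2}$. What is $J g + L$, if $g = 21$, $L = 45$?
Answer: $66$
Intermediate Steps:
$J = 1$ ($J = \left(-1\right)^{2} = 1$)
$J g + L = 1 \cdot 21 + 45 = 21 + 45 = 66$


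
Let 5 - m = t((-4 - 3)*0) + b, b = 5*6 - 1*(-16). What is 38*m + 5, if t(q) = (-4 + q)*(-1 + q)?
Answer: -1705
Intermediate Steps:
t(q) = (-1 + q)*(-4 + q)
b = 46 (b = 30 + 16 = 46)
m = -45 (m = 5 - ((4 + ((-4 - 3)*0)² - 5*(-4 - 3)*0) + 46) = 5 - ((4 + (-7*0)² - (-35)*0) + 46) = 5 - ((4 + 0² - 5*0) + 46) = 5 - ((4 + 0 + 0) + 46) = 5 - (4 + 46) = 5 - 1*50 = 5 - 50 = -45)
38*m + 5 = 38*(-45) + 5 = -1710 + 5 = -1705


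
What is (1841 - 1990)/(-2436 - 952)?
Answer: 149/3388 ≈ 0.043979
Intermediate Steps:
(1841 - 1990)/(-2436 - 952) = -149/(-3388) = -149*(-1/3388) = 149/3388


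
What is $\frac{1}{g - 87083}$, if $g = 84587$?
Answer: $- \frac{1}{2496} \approx -0.00040064$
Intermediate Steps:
$\frac{1}{g - 87083} = \frac{1}{84587 - 87083} = \frac{1}{-2496} = - \frac{1}{2496}$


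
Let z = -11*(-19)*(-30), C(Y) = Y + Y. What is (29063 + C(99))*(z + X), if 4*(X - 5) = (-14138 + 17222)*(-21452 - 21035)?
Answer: -958699854662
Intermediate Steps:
C(Y) = 2*Y
z = -6270 (z = 209*(-30) = -6270)
X = -32757472 (X = 5 + ((-14138 + 17222)*(-21452 - 21035))/4 = 5 + (3084*(-42487))/4 = 5 + (1/4)*(-131029908) = 5 - 32757477 = -32757472)
(29063 + C(99))*(z + X) = (29063 + 2*99)*(-6270 - 32757472) = (29063 + 198)*(-32763742) = 29261*(-32763742) = -958699854662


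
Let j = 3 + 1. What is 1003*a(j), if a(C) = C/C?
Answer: 1003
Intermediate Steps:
j = 4
a(C) = 1
1003*a(j) = 1003*1 = 1003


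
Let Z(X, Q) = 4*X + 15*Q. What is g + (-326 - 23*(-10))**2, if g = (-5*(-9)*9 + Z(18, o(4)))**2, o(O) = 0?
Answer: 236745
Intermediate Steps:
g = 227529 (g = (-5*(-9)*9 + (4*18 + 15*0))**2 = (45*9 + (72 + 0))**2 = (405 + 72)**2 = 477**2 = 227529)
g + (-326 - 23*(-10))**2 = 227529 + (-326 - 23*(-10))**2 = 227529 + (-326 + 230)**2 = 227529 + (-96)**2 = 227529 + 9216 = 236745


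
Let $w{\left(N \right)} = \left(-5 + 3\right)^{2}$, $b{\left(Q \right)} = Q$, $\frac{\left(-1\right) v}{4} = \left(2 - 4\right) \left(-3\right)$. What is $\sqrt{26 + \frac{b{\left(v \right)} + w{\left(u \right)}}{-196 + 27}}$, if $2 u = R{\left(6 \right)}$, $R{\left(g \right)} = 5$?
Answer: $\frac{\sqrt{4414}}{13} \approx 5.1106$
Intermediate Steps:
$u = \frac{5}{2}$ ($u = \frac{1}{2} \cdot 5 = \frac{5}{2} \approx 2.5$)
$v = -24$ ($v = - 4 \left(2 - 4\right) \left(-3\right) = - 4 \left(\left(-2\right) \left(-3\right)\right) = \left(-4\right) 6 = -24$)
$w{\left(N \right)} = 4$ ($w{\left(N \right)} = \left(-2\right)^{2} = 4$)
$\sqrt{26 + \frac{b{\left(v \right)} + w{\left(u \right)}}{-196 + 27}} = \sqrt{26 + \frac{-24 + 4}{-196 + 27}} = \sqrt{26 - \frac{20}{-169}} = \sqrt{26 - - \frac{20}{169}} = \sqrt{26 + \frac{20}{169}} = \sqrt{\frac{4414}{169}} = \frac{\sqrt{4414}}{13}$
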